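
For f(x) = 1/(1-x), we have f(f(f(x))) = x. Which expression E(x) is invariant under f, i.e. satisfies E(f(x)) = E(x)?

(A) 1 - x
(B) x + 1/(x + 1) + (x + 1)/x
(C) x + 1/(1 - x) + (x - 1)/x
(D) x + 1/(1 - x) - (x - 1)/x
C

Replace x by f(x) = 1/(1 - x) in each option and simplify. As a quick numerical cross-check, also compare E(5) with E(f(5)) = E(-1/4).

(A) 1 - x  ->  1 - (1/(1 - x)) = x/(x - 1); check: E(5) = -4 but E(-1/4) = 5/4.   [not invariant]
(B) x + 1/(x + 1) + (x + 1)/x  ->  (1/(1 - x)) + 1/((1/(1 - x)) + 1) + ((1/(1 - x)) + 1)/(1/(1 - x)) = (-x^3 + 6x^2 - 11x + 7)/(x^2 - 3x + 2); check: E(5) = 191/30 but E(-1/4) = -23/12.   [not invariant]
(C) x + 1/(1 - x) + (x - 1)/x  ->  (1/(1 - x)) + 1/(1 - (1/(1 - x))) + ((1/(1 - x)) - 1)/(1/(1 - x)), which simplifies back to x + 1/(1 - x) + (x - 1)/x; check: E(5) = 111/20, E(-1/4) = 111/20.   [invariant]
(D) x + 1/(1 - x) - (x - 1)/x  ->  (1/(1 - x)) + 1/(1 - (1/(1 - x))) - ((1/(1 - x)) - 1)/(1/(1 - x)) = (x^2(1 - x) - x + (x - 1)^2)/(x(x - 1)); check: E(5) = 79/20 but E(-1/4) = -89/20.   [not invariant]

Only (C) is unchanged. Indeed f(f(x)) = 1/(1 - 1/(1-x)) = (1-x)/(-x) = (x-1)/x, so E(x) = x + f(x) + f(f(x)) is the sum over the whole 3-cycle; applying f just permutes the three terms cyclically (x -> f(x) -> f(f(x)) -> x), leaving the sum unchanged.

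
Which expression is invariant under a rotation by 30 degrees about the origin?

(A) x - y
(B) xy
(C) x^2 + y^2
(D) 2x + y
C

A rotation by 30 degrees sends (x, y) to (sqrt(3)x/2 - y/2, x/2 + sqrt(3)y/2).
Substitute the transformed coordinates into each option and compare with the original:
(A) x - y  ->  (sqrt(3)x/2 - y/2) - (x/2 + sqrt(3)y/2) = -x/2 + sqrt(3)x/2 - sqrt(3)y/2 - y/2   [differs from x - y: not invariant]
(B) xy  ->  (sqrt(3)x/2 - y/2)(x/2 + sqrt(3)y/2) = sqrt(3)x^2/4 + xy/2 - sqrt(3)y^2/4   [differs from xy: not invariant]
(C) x^2 + y^2  ->  (sqrt(3)x/2 - y/2)^2 + (x/2 + sqrt(3)y/2)^2 = x^2 + y^2   [equals x^2 + y^2: invariant]
(D) 2x + y  ->  2(sqrt(3)x/2 - y/2) + (x/2 + sqrt(3)y/2) = x/2 + sqrt(3)x - y + sqrt(3)y/2   [differs from 2x + y: not invariant]

Only option (C), x^2 + y^2, is unchanged by the transformation.
Geometrically, x^2 + y^2 is the squared distance from the origin, which every rotation about the origin preserves.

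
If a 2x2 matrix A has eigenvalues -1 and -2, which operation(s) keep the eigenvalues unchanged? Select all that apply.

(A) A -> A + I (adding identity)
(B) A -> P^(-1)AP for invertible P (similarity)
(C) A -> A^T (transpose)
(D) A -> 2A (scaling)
B and C

Eigenvalues are preserved by:
1. Similarity transformations: A -> P^(-1)AP (same characteristic polynomial)
2. Transpose: A^T has the same eigenvalues as A

Eigenvalues are NOT preserved by:
- Adding identity: eigenvalues become -1+1, -2+1
- Scaling: eigenvalues become -2, -4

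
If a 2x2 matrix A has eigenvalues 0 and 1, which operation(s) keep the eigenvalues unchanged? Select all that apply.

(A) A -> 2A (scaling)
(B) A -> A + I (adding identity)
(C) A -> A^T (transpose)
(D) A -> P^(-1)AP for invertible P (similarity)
C and D

Eigenvalues are preserved by:
1. Similarity transformations: A -> P^(-1)AP (same characteristic polynomial)
2. Transpose: A^T has the same eigenvalues as A

Eigenvalues are NOT preserved by:
- Adding identity: eigenvalues become 0+1, 1+1
- Scaling: eigenvalues become 0, 2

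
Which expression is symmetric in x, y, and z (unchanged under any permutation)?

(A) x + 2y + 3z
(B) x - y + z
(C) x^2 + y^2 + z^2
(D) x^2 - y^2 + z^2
C

A symmetric expression is unchanged when the variables are permuted; here the transformation to test is the swap (x, y) -> (y, x).
A symmetric expression must survive every permutation; the single swap x <-> y already eliminates the distractors, and the keyed expression is also unchanged by x <-> z and y <-> z (each variable enters it in exactly the same way).
Substitute the transformed coordinates into each option and compare with the original:
(A) x + 2y + 3z  ->  (y) + 2(x) + 3z = 2x + y + 3z   [differs from x + 2y + 3z: not invariant]
(B) x - y + z  ->  (y) - (x) + z = -x + y + z   [differs from x - y + z: not invariant]
(C) x^2 + y^2 + z^2  ->  (y)^2 + (x)^2 + z^2 = x^2 + y^2 + z^2   [equals x^2 + y^2 + z^2: invariant]
(D) x^2 - y^2 + z^2  ->  (y)^2 - (x)^2 + z^2 = -x^2 + y^2 + z^2   [differs from x^2 - y^2 + z^2: not invariant]

Only option (C), x^2 + y^2 + z^2, is unchanged by the transformation.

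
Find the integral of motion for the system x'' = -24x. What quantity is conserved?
E = (x')^2 + 24x^2

Multiply the equation by x':
x' * x'' = -24x * x'
The left side is d/dt[(x')^2/2] and the right side is d/dt[-24x^2/2], so
d/dt[(x')^2/2 + 24x^2/2] = 0, i.e. (x')^2/2 + 24x^2/2 = constant.
Multiplying by 2, the integral of motion is E = (x')^2 + 24x^2.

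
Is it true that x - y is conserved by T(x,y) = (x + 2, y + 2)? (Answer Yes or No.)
Yes

Substitute T(x,y) = (x + 2, y + 2) into the expression and compare with the original.

Original: x - y
After applying T: (x + 2) - (y + 2) = x - y

This is identical to the original x - y, so the expression is invariant.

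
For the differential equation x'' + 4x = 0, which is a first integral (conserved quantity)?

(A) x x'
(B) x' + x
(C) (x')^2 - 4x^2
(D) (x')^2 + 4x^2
D

A first integral I satisfies dI/dt = 0 along every solution. Differentiate each option and use the equation of motion:
(A) d/dt[x x'] = (x')^2 + x x'' = (x')^2 - 4x^2, not identically 0
(B) d/dt[x' + x] = x'' + x' = -4x + x', not identically 0
(C) d/dt[(x')^2 - 4x^2] = 2x'x'' - 8x x' = -16x x', not identically 0
(D) d/dt[(x')^2 + 4x^2] = 2x'x'' + 8x x' = 2x'(-4x) + 8x x' = 0

Only (D) has zero time-derivative. So the energy-like quantity (x')^2 + 4x^2 is the first integral.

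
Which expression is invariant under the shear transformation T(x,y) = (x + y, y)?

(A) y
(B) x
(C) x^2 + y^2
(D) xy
A

Under the shear T(x,y) = (x + y, y):
Substitute the transformed coordinates into each option and compare with the original:
(A) y  ->  (y) = y   [equals y: invariant]
(B) x  ->  (x + y) = x + y   [differs from x: not invariant]
(C) x^2 + y^2  ->  (x + y)^2 + (y)^2 = x^2 + 2xy + 2y^2   [differs from x^2 + y^2: not invariant]
(D) xy  ->  (x + y)(y) = xy + y^2   [differs from xy: not invariant]

Only option (A), y, is unchanged by the transformation.
A horizontal shear moves points parallel to the x-axis, so the y-coordinate (and any function of y alone) is unchanged.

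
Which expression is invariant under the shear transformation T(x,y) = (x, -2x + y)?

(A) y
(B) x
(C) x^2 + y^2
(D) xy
B

Under the shear T(x,y) = (x, -2x + y):
Substitute the transformed coordinates into each option and compare with the original:
(A) y  ->  (-2x + y) = -2x + y   [differs from y: not invariant]
(B) x  ->  (x) = x   [equals x: invariant]
(C) x^2 + y^2  ->  (x)^2 + (-2x + y)^2 = 5x^2 - 4xy + y^2   [differs from x^2 + y^2: not invariant]
(D) xy  ->  (x)(-2x + y) = -2x^2 + xy   [differs from xy: not invariant]

Only option (B), x, is unchanged by the transformation.
A vertical shear moves points parallel to the y-axis, so the x-coordinate (and any function of x alone) is unchanged.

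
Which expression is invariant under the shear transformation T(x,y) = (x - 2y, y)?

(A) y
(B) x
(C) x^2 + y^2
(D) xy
A

Under the shear T(x,y) = (x - 2y, y):
Substitute the transformed coordinates into each option and compare with the original:
(A) y  ->  (y) = y   [equals y: invariant]
(B) x  ->  (x - 2y) = x - 2y   [differs from x: not invariant]
(C) x^2 + y^2  ->  (x - 2y)^2 + (y)^2 = x^2 - 4xy + 5y^2   [differs from x^2 + y^2: not invariant]
(D) xy  ->  (x - 2y)(y) = xy - 2y^2   [differs from xy: not invariant]

Only option (A), y, is unchanged by the transformation.
A horizontal shear moves points parallel to the x-axis, so the y-coordinate (and any function of y alone) is unchanged.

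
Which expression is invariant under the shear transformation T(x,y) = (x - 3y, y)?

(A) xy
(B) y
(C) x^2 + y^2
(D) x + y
B

Under the shear T(x,y) = (x - 3y, y):
Substitute the transformed coordinates into each option and compare with the original:
(A) xy  ->  (x - 3y)(y) = xy - 3y^2   [differs from xy: not invariant]
(B) y  ->  (y) = y   [equals y: invariant]
(C) x^2 + y^2  ->  (x - 3y)^2 + (y)^2 = x^2 - 6xy + 10y^2   [differs from x^2 + y^2: not invariant]
(D) x + y  ->  (x - 3y) + (y) = x - 2y   [differs from x + y: not invariant]

Only option (B), y, is unchanged by the transformation.
A horizontal shear moves points parallel to the x-axis, so the y-coordinate (and any function of y alone) is unchanged.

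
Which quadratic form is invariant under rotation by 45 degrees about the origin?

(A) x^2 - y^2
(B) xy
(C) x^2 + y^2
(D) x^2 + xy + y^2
C

Rotation by 45 degrees sends (x, y) to (sqrt(2)x/2 - sqrt(2)y/2, sqrt(2)x/2 + sqrt(2)y/2).
Substitute the transformed coordinates into each option and compare with the original:
(A) x^2 - y^2  ->  (sqrt(2)x/2 - sqrt(2)y/2)^2 - (sqrt(2)x/2 + sqrt(2)y/2)^2 = -2xy   [differs from x^2 - y^2: not invariant]
(B) xy  ->  (sqrt(2)x/2 - sqrt(2)y/2)(sqrt(2)x/2 + sqrt(2)y/2) = x^2/2 - y^2/2   [differs from xy: not invariant]
(C) x^2 + y^2  ->  (sqrt(2)x/2 - sqrt(2)y/2)^2 + (sqrt(2)x/2 + sqrt(2)y/2)^2 = x^2 + y^2   [equals x^2 + y^2: invariant]
(D) x^2 + xy + y^2  ->  (sqrt(2)x/2 - sqrt(2)y/2)^2 + (sqrt(2)x/2 - sqrt(2)y/2)(sqrt(2)x/2 + sqrt(2)y/2) + (sqrt(2)x/2 + sqrt(2)y/2)^2 = 3x^2/2 + y^2/2   [differs from x^2 + xy + y^2: not invariant]

Only option (C), x^2 + y^2, is unchanged by the transformation.
x^2 + y^2 is the squared distance from the origin, which rotations preserve.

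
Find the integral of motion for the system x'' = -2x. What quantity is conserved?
E = (x')^2 + 2x^2

Multiply the equation by x':
x' * x'' = -2x * x'
The left side is d/dt[(x')^2/2] and the right side is d/dt[-2x^2/2], so
d/dt[(x')^2/2 + 2x^2/2] = 0, i.e. (x')^2/2 + 2x^2/2 = constant.
Multiplying by 2, the integral of motion is E = (x')^2 + 2x^2.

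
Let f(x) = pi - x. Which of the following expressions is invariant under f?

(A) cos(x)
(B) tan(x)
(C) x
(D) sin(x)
D

For f(x) = pi - x:
sin(pi - x) = sin(x), so sine is invariant under this transformation.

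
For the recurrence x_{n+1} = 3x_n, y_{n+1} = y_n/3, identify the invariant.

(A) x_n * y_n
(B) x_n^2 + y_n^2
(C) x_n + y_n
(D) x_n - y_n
A

For the recurrence x_{n+1} = 3x_n, y_{n+1} = y_n/3:

x_{n+1} * y_{n+1} = (3x_n) * (y_n/3) = x_n * y_n
The product is conserved.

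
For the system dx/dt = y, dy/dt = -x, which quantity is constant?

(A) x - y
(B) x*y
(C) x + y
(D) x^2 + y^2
D

A first integral I satisfies dI/dt = 0 along every solution. Differentiate each option and use the equation of motion:
(A) d/dt[x - y] = y - (-x) = x + y, not identically 0
(B) d/dt[x*y] = (dx/dt)y + x(dy/dt) = y^2 - x^2, not identically 0
(C) d/dt[x + y] = y + (-x) = y - x, not identically 0
(D) d/dt[x^2 + y^2] = 2x*dx/dt + 2y*dy/dt = 2x*y + 2y*(-x) = 0

Only (D) has zero time-derivative. So x^2 + y^2 (the squared radius; trajectories are circles) is the conserved quantity.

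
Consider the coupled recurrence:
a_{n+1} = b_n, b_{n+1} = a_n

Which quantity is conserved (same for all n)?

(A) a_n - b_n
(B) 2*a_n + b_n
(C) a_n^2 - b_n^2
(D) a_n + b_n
D

Replace a_n by a_{n+1} = b_n and b_n by b_{n+1} = a_n in each option and simplify:
(A) a_n - b_n  ->  (b_n) - (a_n) = -a_n + b_n   [not conserved]
(B) 2*a_n + b_n  ->  2*(b_n) + (a_n) = a_n + 2*b_n   [not conserved]
(C) a_n^2 - b_n^2  ->  (b_n)^2 - (a_n)^2 = -a_n^2 + b_n^2   [not conserved]
(D) a_n + b_n  ->  (b_n) + (a_n) = a_n + b_n   [conserved]

Only (D) a_n + b_n returns to itself after one step, so it is the conserved quantity.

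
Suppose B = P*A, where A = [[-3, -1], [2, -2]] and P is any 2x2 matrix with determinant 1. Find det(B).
8

By the multiplicative property of determinants, det(B) = det(P*A) = det(P) * det(A) = det(A),
so the determinant is invariant under multiplication by any determinant-1 matrix; we just need det(A).

det(A) = (-3)(-2) - (-1)(2) = 6 - (-2) = 8

Therefore det(B) = 1 * 8 = 8.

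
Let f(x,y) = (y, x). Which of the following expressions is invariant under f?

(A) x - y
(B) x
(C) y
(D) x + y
D

For f(x,y) = (y, x):
After applying f: x' = y, y' = x. So x' + y' = y + x = x + y.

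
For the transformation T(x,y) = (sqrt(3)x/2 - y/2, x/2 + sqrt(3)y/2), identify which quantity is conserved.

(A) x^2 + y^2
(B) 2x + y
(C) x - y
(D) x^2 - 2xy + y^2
A

An expression E(x,y) is invariant under T if E(T(x,y)) = E(x,y). Here T(x,y) = (sqrt(3)x/2 - y/2, x/2 + sqrt(3)y/2).
Substitute the transformed coordinates into each option and compare with the original:
(A) x^2 + y^2  ->  (sqrt(3)x/2 - y/2)^2 + (x/2 + sqrt(3)y/2)^2 = x^2 + y^2   [equals x^2 + y^2: invariant]
(B) 2x + y  ->  2(sqrt(3)x/2 - y/2) + (x/2 + sqrt(3)y/2) = x/2 + sqrt(3)x - y + sqrt(3)y/2   [differs from 2x + y: not invariant]
(C) x - y  ->  (sqrt(3)x/2 - y/2) - (x/2 + sqrt(3)y/2) = -x/2 + sqrt(3)x/2 - sqrt(3)y/2 - y/2   [differs from x - y: not invariant]
(D) x^2 - 2xy + y^2  ->  (sqrt(3)x/2 - y/2)^2 - 2(sqrt(3)x/2 - y/2)(x/2 + sqrt(3)y/2) + (x/2 + sqrt(3)y/2)^2 = -sqrt(3)x^2/2 + x^2 - xy + sqrt(3)y^2/2 + y^2   [differs from x^2 - 2xy + y^2: not invariant]

Only option (A), x^2 + y^2, is unchanged by the transformation.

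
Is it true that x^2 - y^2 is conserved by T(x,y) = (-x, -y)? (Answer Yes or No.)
Yes

Substitute T(x,y) = (-x, -y) into the expression and compare with the original.

Original: x^2 - y^2
After applying T: (-x)^2 - (-y)^2 = x^2 - y^2

This is identical to the original x^2 - y^2, so the expression is invariant.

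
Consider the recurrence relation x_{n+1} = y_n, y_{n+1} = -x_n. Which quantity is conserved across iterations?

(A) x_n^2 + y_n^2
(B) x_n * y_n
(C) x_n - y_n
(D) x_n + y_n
A

For the recurrence x_{n+1} = y_n, y_{n+1} = -x_n:

x_{n+1}^2 + y_{n+1}^2 = y_n^2 + (-x_n)^2 = x_n^2 + y_n^2
The sum of squares is conserved (like energy in a harmonic oscillator).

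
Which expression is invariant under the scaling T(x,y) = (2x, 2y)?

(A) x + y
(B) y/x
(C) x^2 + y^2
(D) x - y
B

Under the uniform scaling T(x,y) = (2x, 2y):
Substitute the transformed coordinates into each option and compare with the original:
(A) x + y  ->  (2x) + (2y) = 2x + 2y   [differs from x + y: not invariant]
(B) y/x  ->  (2y)/(2x) = y/x   [equals y/x: invariant]
(C) x^2 + y^2  ->  (2x)^2 + (2y)^2 = 4x^2 + 4y^2   [differs from x^2 + y^2: not invariant]
(D) x - y  ->  (2x) - (2y) = 2x - 2y   [differs from x - y: not invariant]

Only option (B), y/x, is unchanged by the transformation.
The common factor 2 cancels in a ratio of coordinates, while sums, products and sums of squares pick up factors of 2 or 4.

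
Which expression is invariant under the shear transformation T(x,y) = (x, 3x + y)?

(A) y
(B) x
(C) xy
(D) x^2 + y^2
B

Under the shear T(x,y) = (x, 3x + y):
Substitute the transformed coordinates into each option and compare with the original:
(A) y  ->  (3x + y) = 3x + y   [differs from y: not invariant]
(B) x  ->  (x) = x   [equals x: invariant]
(C) xy  ->  (x)(3x + y) = 3x^2 + xy   [differs from xy: not invariant]
(D) x^2 + y^2  ->  (x)^2 + (3x + y)^2 = 10x^2 + 6xy + y^2   [differs from x^2 + y^2: not invariant]

Only option (B), x, is unchanged by the transformation.
A vertical shear moves points parallel to the y-axis, so the x-coordinate (and any function of x alone) is unchanged.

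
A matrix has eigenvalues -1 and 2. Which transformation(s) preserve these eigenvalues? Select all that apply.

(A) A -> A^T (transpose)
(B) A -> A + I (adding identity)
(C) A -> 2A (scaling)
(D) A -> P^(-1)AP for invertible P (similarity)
A and D

Eigenvalues are preserved by:
1. Similarity transformations: A -> P^(-1)AP (same characteristic polynomial)
2. Transpose: A^T has the same eigenvalues as A

Eigenvalues are NOT preserved by:
- Adding identity: eigenvalues become -1+1, 2+1
- Scaling: eigenvalues become -2, 4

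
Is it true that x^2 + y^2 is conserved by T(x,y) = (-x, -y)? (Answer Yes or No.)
Yes

Substitute T(x,y) = (-x, -y) into the expression and compare with the original.

Original: x^2 + y^2
After applying T: (-x)^2 + (-y)^2 = x^2 + y^2

This is identical to the original x^2 + y^2, so the expression is invariant.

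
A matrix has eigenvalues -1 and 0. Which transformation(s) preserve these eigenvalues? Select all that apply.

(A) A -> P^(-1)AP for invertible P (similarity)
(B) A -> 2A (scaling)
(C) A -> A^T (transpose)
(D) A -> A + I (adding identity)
A and C

Eigenvalues are preserved by:
1. Similarity transformations: A -> P^(-1)AP (same characteristic polynomial)
2. Transpose: A^T has the same eigenvalues as A

Eigenvalues are NOT preserved by:
- Adding identity: eigenvalues become -1+1, 0+1
- Scaling: eigenvalues become -2, 0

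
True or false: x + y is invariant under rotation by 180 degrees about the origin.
False

Applying rotation by 180 degrees: x' = x*cos(180 degrees) - y*sin(180 degrees) = -x, y' = x*sin(180 degrees) + y*cos(180 degrees) = -y

Substituting into x + y:
(-x) + (-y)
= -x - y

This differs from the original expression x + y, so it is NOT invariant.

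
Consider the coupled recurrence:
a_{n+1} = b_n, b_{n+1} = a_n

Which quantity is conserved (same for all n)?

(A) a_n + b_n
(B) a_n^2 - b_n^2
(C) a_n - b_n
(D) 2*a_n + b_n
A

Replace a_n by a_{n+1} = b_n and b_n by b_{n+1} = a_n in each option and simplify:
(A) a_n + b_n  ->  (b_n) + (a_n) = a_n + b_n   [conserved]
(B) a_n^2 - b_n^2  ->  (b_n)^2 - (a_n)^2 = -a_n^2 + b_n^2   [not conserved]
(C) a_n - b_n  ->  (b_n) - (a_n) = -a_n + b_n   [not conserved]
(D) 2*a_n + b_n  ->  2*(b_n) + (a_n) = a_n + 2*b_n   [not conserved]

Only (A) a_n + b_n returns to itself after one step, so it is the conserved quantity.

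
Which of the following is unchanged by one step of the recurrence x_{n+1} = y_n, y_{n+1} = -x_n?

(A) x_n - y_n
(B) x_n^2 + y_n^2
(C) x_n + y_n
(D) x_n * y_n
B

For the recurrence x_{n+1} = y_n, y_{n+1} = -x_n:

x_{n+1}^2 + y_{n+1}^2 = y_n^2 + (-x_n)^2 = x_n^2 + y_n^2
The sum of squares is conserved (like energy in a harmonic oscillator).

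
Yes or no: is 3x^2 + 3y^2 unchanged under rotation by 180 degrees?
Yes

Applying rotation by 180 degrees: x' = x*cos(180 degrees) - y*sin(180 degrees) = -x, y' = x*sin(180 degrees) + y*cos(180 degrees) = -y

Substituting into 3x^2 + 3y^2:
3(-x)^2 + 3(-y)^2
= 3x^2 + 3y^2

This equals the original expression 3x^2 + 3y^2, so it IS invariant.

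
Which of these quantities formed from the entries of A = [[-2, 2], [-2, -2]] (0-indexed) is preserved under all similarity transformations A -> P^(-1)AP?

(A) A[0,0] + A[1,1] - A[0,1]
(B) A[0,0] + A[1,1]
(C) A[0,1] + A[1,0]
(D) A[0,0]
B

A[0,0] + A[1,1] is the trace of A. By the cyclic property of the trace, tr(P^(-1)AP) = tr(APP^(-1)) = tr(A), so it is the same for every matrix similar to A.

The other combinations are not similarity invariants. For example, take P = [[1, 1], [1, 2]] (det P = 1), so P^(-1) = [[2, -1], [-1, 1]] and
B = P^(-1)AP = [[4, 10], [-4, -8]].
Evaluating each option on A and on B:
(A) A[0,0] + A[1,1] - A[0,1]: -6 for A, -14 for B -> changes
(B) A[0,0] + A[1,1]: -4 for A, -4 for B -> unchanged
(C) A[0,1] + A[1,0]: 0 for A, 6 for B -> changes
(D) A[0,0]: -2 for A, 4 for B -> changes

Only (B) A[0,0] + A[1,1] = -4 survives (and it does so for every P, not just this one), so it is the invariant.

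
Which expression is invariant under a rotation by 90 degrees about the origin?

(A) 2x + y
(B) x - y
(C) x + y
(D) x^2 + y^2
D

A rotation by 90 degrees sends (x, y) to (-y, x).
Substitute the transformed coordinates into each option and compare with the original:
(A) 2x + y  ->  2(-y) + (x) = x - 2y   [differs from 2x + y: not invariant]
(B) x - y  ->  (-y) - (x) = -x - y   [differs from x - y: not invariant]
(C) x + y  ->  (-y) + (x) = x - y   [differs from x + y: not invariant]
(D) x^2 + y^2  ->  (-y)^2 + (x)^2 = x^2 + y^2   [equals x^2 + y^2: invariant]

Only option (D), x^2 + y^2, is unchanged by the transformation.
Geometrically, x^2 + y^2 is the squared distance from the origin, which every rotation about the origin preserves.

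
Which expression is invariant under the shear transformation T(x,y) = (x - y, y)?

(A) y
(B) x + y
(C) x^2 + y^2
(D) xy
A

Under the shear T(x,y) = (x - y, y):
Substitute the transformed coordinates into each option and compare with the original:
(A) y  ->  (y) = y   [equals y: invariant]
(B) x + y  ->  (x - y) + (y) = x   [differs from x + y: not invariant]
(C) x^2 + y^2  ->  (x - y)^2 + (y)^2 = x^2 - 2xy + 2y^2   [differs from x^2 + y^2: not invariant]
(D) xy  ->  (x - y)(y) = xy - y^2   [differs from xy: not invariant]

Only option (A), y, is unchanged by the transformation.
A horizontal shear moves points parallel to the x-axis, so the y-coordinate (and any function of y alone) is unchanged.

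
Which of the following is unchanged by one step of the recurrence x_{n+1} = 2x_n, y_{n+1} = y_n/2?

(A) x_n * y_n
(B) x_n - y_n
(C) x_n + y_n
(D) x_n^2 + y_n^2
A

For the recurrence x_{n+1} = 2x_n, y_{n+1} = y_n/2:

x_{n+1} * y_{n+1} = (2x_n) * (y_n/2) = x_n * y_n
The product is conserved.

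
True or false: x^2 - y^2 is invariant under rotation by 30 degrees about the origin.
False

Applying rotation by 30 degrees: x' = x*cos(30 degrees) - y*sin(30 degrees) = sqrt(3)x/2 - y/2, y' = x*sin(30 degrees) + y*cos(30 degrees) = x/2 + sqrt(3)y/2

Substituting into x^2 - y^2:
(sqrt(3)x/2 - y/2)^2 - (x/2 + sqrt(3)y/2)^2
= x^2/2 - sqrt(3)xy - y^2/2

This differs from the original expression x^2 - y^2, so it is NOT invariant.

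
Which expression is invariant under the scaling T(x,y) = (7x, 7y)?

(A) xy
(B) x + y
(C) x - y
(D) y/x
D

Under the uniform scaling T(x,y) = (7x, 7y):
Substitute the transformed coordinates into each option and compare with the original:
(A) xy  ->  (7x)(7y) = 49xy   [differs from xy: not invariant]
(B) x + y  ->  (7x) + (7y) = 7x + 7y   [differs from x + y: not invariant]
(C) x - y  ->  (7x) - (7y) = 7x - 7y   [differs from x - y: not invariant]
(D) y/x  ->  (7y)/(7x) = y/x   [equals y/x: invariant]

Only option (D), y/x, is unchanged by the transformation.
The common factor 7 cancels in a ratio of coordinates, while sums, products and sums of squares pick up factors of 7 or 49.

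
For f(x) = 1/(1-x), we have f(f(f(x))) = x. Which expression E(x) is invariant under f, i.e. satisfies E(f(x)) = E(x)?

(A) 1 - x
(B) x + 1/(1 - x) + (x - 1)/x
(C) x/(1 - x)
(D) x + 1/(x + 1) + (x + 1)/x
B

Replace x by f(x) = 1/(1 - x) in each option and simplify. As a quick numerical cross-check, also compare E(3) with E(f(3)) = E(-1/2).

(A) 1 - x  ->  1 - (1/(1 - x)) = x/(x - 1); check: E(3) = -2 but E(-1/2) = 3/2.   [not invariant]
(B) x + 1/(1 - x) + (x - 1)/x  ->  (1/(1 - x)) + 1/(1 - (1/(1 - x))) + ((1/(1 - x)) - 1)/(1/(1 - x)), which simplifies back to x + 1/(1 - x) + (x - 1)/x; check: E(3) = 19/6, E(-1/2) = 19/6.   [invariant]
(C) x/(1 - x)  ->  (1/(1 - x))/(1 - (1/(1 - x))) = -1/x; check: E(3) = -3/2 but E(-1/2) = -1/3.   [not invariant]
(D) x + 1/(x + 1) + (x + 1)/x  ->  (1/(1 - x)) + 1/((1/(1 - x)) + 1) + ((1/(1 - x)) + 1)/(1/(1 - x)) = (-x^3 + 6x^2 - 11x + 7)/(x^2 - 3x + 2); check: E(3) = 55/12 but E(-1/2) = 1/2.   [not invariant]

Only (B) is unchanged. Indeed f(f(x)) = 1/(1 - 1/(1-x)) = (1-x)/(-x) = (x-1)/x, so E(x) = x + f(x) + f(f(x)) is the sum over the whole 3-cycle; applying f just permutes the three terms cyclically (x -> f(x) -> f(f(x)) -> x), leaving the sum unchanged.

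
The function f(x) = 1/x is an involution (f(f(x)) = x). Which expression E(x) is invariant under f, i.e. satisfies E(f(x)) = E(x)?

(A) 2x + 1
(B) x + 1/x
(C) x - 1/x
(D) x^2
B

Replace x by f(x) = 1/x in each option and simplify. As a quick numerical cross-check, also compare E(3) with E(f(3)) = E(1/3).

(A) 2x + 1  ->  2(1/x) + 1 = (x + 2)/x; check: E(3) = 7 but E(1/3) = 5/3.   [not invariant]
(B) x + 1/x  ->  (1/x) + 1/(1/x), which simplifies back to x + 1/x; check: E(3) = 10/3, E(1/3) = 10/3.   [invariant]
(C) x - 1/x  ->  (1/x) - 1/(1/x) = -x + 1/x; check: E(3) = 8/3 but E(1/3) = -8/3.   [not invariant]
(D) x^2  ->  (1/x)^2 = x^(-2); check: E(3) = 9 but E(1/3) = 1/9.   [not invariant]

Only (B) is unchanged. E is symmetric under swapping x with f(x) = 1/x, which is exactly what an involution does.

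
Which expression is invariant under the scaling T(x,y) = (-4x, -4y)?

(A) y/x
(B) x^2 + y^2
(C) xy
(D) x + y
A

Under the uniform scaling T(x,y) = (-4x, -4y):
Substitute the transformed coordinates into each option and compare with the original:
(A) y/x  ->  (-4y)/(-4x) = y/x   [equals y/x: invariant]
(B) x^2 + y^2  ->  (-4x)^2 + (-4y)^2 = 16x^2 + 16y^2   [differs from x^2 + y^2: not invariant]
(C) xy  ->  (-4x)(-4y) = 16xy   [differs from xy: not invariant]
(D) x + y  ->  (-4x) + (-4y) = -4x - 4y   [differs from x + y: not invariant]

Only option (A), y/x, is unchanged by the transformation.
The common factor -4 cancels in a ratio of coordinates, while sums, products and sums of squares pick up factors of -4 or 16.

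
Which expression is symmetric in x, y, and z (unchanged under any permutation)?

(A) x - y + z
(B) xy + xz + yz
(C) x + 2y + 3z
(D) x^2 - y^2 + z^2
B

A symmetric expression is unchanged when the variables are permuted; here the transformation to test is the swap (x, y) -> (y, x).
A symmetric expression must survive every permutation; the single swap x <-> y already eliminates the distractors, and the keyed expression is also unchanged by x <-> z and y <-> z (each variable enters it in exactly the same way).
Substitute the transformed coordinates into each option and compare with the original:
(A) x - y + z  ->  (y) - (x) + z = -x + y + z   [differs from x - y + z: not invariant]
(B) xy + xz + yz  ->  (y)(x) + (y)z + (x)z = xy + xz + yz   [equals xy + xz + yz: invariant]
(C) x + 2y + 3z  ->  (y) + 2(x) + 3z = 2x + y + 3z   [differs from x + 2y + 3z: not invariant]
(D) x^2 - y^2 + z^2  ->  (y)^2 - (x)^2 + z^2 = -x^2 + y^2 + z^2   [differs from x^2 - y^2 + z^2: not invariant]

Only option (B), xy + xz + yz, is unchanged by the transformation.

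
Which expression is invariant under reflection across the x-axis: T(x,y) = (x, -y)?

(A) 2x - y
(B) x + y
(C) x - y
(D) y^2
D

The map is reflection across the x-axis: T(x,y) = (x, -y).
Substitute the transformed coordinates into each option and compare with the original:
(A) 2x - y  ->  2(x) - (-y) = 2x + y   [differs from 2x - y: not invariant]
(B) x + y  ->  (x) + (-y) = x - y   [differs from x + y: not invariant]
(C) x - y  ->  (x) - (-y) = x + y   [differs from x - y: not invariant]
(D) y^2  ->  (-y)^2 = y^2   [equals y^2: invariant]

Only option (D), y^2, is unchanged by the transformation.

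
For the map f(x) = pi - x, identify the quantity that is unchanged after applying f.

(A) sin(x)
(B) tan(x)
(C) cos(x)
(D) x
A

For f(x) = pi - x:
sin(pi - x) = sin(x), so sine is invariant under this transformation.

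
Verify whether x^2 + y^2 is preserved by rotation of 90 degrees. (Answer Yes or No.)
Yes

Applying rotation by 90 degrees: x' = x*cos(90 degrees) - y*sin(90 degrees) = -y, y' = x*sin(90 degrees) + y*cos(90 degrees) = x

Substituting into x^2 + y^2:
(-y)^2 + (x)^2
= x^2 + y^2

This equals the original expression x^2 + y^2, so it IS invariant.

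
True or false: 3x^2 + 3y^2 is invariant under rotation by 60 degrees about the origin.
True

Applying rotation by 60 degrees: x' = x*cos(60 degrees) - y*sin(60 degrees) = x/2 - sqrt(3)y/2, y' = x*sin(60 degrees) + y*cos(60 degrees) = sqrt(3)x/2 + y/2

Substituting into 3x^2 + 3y^2:
3(x/2 - sqrt(3)y/2)^2 + 3(sqrt(3)x/2 + y/2)^2
= 3x^2 + 3y^2

This equals the original expression 3x^2 + 3y^2, so it IS invariant.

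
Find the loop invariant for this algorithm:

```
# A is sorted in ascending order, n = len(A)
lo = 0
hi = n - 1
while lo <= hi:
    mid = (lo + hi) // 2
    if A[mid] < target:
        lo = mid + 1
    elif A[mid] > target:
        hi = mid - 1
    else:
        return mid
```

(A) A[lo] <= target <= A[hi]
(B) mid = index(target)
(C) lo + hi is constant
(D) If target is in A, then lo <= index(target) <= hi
D

A loop invariant must hold before the first iteration and be re-established by every execution of the body.

(D) If target is in A, then lo <= index(target) <= hi: Before the loop [lo, hi] = [0, n-1] covers every index. When A[mid] < target, sortedness puts target strictly to the right of mid, so setting lo = mid + 1 keeps index(target) in [lo, hi]; symmetrically for hi = mid - 1. Hence 'if target is in A then lo <= index(target) <= hi' holds after every iteration, and when lo > hi it proves target is absent.

The other options fail:
(A) A[lo] <= target <= A[hi]: fails when target is not in A (e.g. target < A[0] already violates it before the loop), so it is not maintained in general.
(B) mid = index(target): mid is just the current probe; it equals index(target) only on the iteration that returns.
(C) lo + hi is constant: each iteration moves exactly one of lo, hi, so lo + hi changes (e.g. 0 + (n-1) becomes (mid+1) + (n-1)).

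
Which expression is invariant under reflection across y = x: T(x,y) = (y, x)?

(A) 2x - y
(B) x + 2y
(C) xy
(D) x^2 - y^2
C

The map is reflection across y = x: T(x,y) = (y, x).
Substitute the transformed coordinates into each option and compare with the original:
(A) 2x - y  ->  2(y) - (x) = -x + 2y   [differs from 2x - y: not invariant]
(B) x + 2y  ->  (y) + 2(x) = 2x + y   [differs from x + 2y: not invariant]
(C) xy  ->  (y)(x) = xy   [equals xy: invariant]
(D) x^2 - y^2  ->  (y)^2 - (x)^2 = -x^2 + y^2   [differs from x^2 - y^2: not invariant]

Only option (C), xy, is unchanged by the transformation.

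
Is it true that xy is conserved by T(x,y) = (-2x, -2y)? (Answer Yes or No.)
No

Substitute T(x,y) = (-2x, -2y) into the expression and compare with the original.

Original: xy
After applying T: (-2x)(-2y) = 4xy

This differs from the original xy (difference: 3xy), so the expression is NOT invariant.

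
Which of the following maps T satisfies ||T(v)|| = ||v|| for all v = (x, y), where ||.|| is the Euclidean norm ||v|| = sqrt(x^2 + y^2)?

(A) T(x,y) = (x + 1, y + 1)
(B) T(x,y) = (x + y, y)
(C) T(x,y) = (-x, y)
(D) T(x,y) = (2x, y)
C

A transformation preserves a norm if ||T(v)|| = ||v|| for every v; a single vector where the norm changes rules an option out.

(A) T(x,y) = (x + 1, y + 1): v = (1, 0) has norm sqrt((1)^2 + (0)^2) = 1, but T(v) = (2, 1) has norm sqrt(5) -- not preserved.
(B) T(x,y) = (x + y, y): v = (0, 1) has norm sqrt((0)^2 + (1)^2) = 1, but T(v) = (1, 1) has norm sqrt(2) -- not preserved.
(C) T(x,y) = (-x, y): preserves the norm -- it is an orthogonal map (a rotation/reflection), and (-x)^2 + (y)^2 simplifies to x^2 + y^2.
(D) T(x,y) = (2x, y): v = (1, 0) has norm sqrt((1)^2 + (0)^2) = 1, but T(v) = (2, 0) has norm 2 -- not preserved.

Therefore the answer is (C).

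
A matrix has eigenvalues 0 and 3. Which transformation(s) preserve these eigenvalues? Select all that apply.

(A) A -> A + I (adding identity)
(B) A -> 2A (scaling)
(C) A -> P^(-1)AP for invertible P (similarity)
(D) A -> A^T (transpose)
C and D

Eigenvalues are preserved by:
1. Similarity transformations: A -> P^(-1)AP (same characteristic polynomial)
2. Transpose: A^T has the same eigenvalues as A

Eigenvalues are NOT preserved by:
- Adding identity: eigenvalues become 0+1, 3+1
- Scaling: eigenvalues become 0, 6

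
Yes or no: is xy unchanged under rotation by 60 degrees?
No

Applying rotation by 60 degrees: x' = x*cos(60 degrees) - y*sin(60 degrees) = x/2 - sqrt(3)y/2, y' = x*sin(60 degrees) + y*cos(60 degrees) = sqrt(3)x/2 + y/2

Substituting into xy:
(x/2 - sqrt(3)y/2)(sqrt(3)x/2 + y/2)
= sqrt(3)x^2/4 - xy/2 - sqrt(3)y^2/4

This differs from the original expression xy, so it is NOT invariant.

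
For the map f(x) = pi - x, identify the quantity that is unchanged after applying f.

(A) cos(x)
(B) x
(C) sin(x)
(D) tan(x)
C

For f(x) = pi - x:
sin(pi - x) = sin(x), so sine is invariant under this transformation.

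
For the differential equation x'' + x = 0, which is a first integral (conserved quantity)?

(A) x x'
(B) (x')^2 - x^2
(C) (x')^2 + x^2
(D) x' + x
C

A first integral I satisfies dI/dt = 0 along every solution. Differentiate each option and use the equation of motion:
(A) d/dt[x x'] = (x')^2 + x x'' = (x')^2 - x^2, not identically 0
(B) d/dt[(x')^2 - x^2] = 2x'x'' - 2x x' = -4x x', not identically 0
(C) d/dt[(x')^2 + x^2] = 2x'x'' + 2x x' = 2x'(-x) + 2x x' = 0
(D) d/dt[x' + x] = x'' + x' = -x + x', not identically 0

Only (C) has zero time-derivative. So the energy-like quantity (x')^2 + x^2 is the first integral.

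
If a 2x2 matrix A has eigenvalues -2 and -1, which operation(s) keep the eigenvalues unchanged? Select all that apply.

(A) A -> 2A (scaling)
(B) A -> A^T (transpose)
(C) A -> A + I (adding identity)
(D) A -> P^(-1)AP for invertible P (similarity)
B and D

Eigenvalues are preserved by:
1. Similarity transformations: A -> P^(-1)AP (same characteristic polynomial)
2. Transpose: A^T has the same eigenvalues as A

Eigenvalues are NOT preserved by:
- Adding identity: eigenvalues become -2+1, -1+1
- Scaling: eigenvalues become -4, -2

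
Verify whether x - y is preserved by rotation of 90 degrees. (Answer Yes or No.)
No

Applying rotation by 90 degrees: x' = x*cos(90 degrees) - y*sin(90 degrees) = -y, y' = x*sin(90 degrees) + y*cos(90 degrees) = x

Substituting into x - y:
(-y) - (x)
= -x - y

This differs from the original expression x - y, so it is NOT invariant.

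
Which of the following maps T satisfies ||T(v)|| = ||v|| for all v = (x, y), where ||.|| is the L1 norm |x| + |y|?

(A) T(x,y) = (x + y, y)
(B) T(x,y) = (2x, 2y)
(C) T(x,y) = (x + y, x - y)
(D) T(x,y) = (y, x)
D

A transformation preserves a norm if ||T(v)|| = ||v|| for every v; a single vector where the norm changes rules an option out.

(A) T(x,y) = (x + y, y): v = (0, 1) has norm |0| + |1| = 1, but T(v) = (1, 1) has norm 2 -- not preserved.
(B) T(x,y) = (2x, 2y): v = (1, 0) has norm |1| + |0| = 1, but T(v) = (2, 0) has norm 2 -- not preserved.
(C) T(x,y) = (x + y, x - y): v = (1, 0) has norm |1| + |0| = 1, but T(v) = (1, 1) has norm 2 -- not preserved.
(D) T(x,y) = (y, x): preserves the norm -- it only permutes the coordinates and/or flips signs, which leaves |x| + |y| unchanged.

Therefore the answer is (D).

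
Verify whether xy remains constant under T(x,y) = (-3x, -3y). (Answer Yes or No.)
No

Substitute T(x,y) = (-3x, -3y) into the expression and compare with the original.

Original: xy
After applying T: (-3x)(-3y) = 9xy

This differs from the original xy (difference: 8xy), so the expression is NOT invariant.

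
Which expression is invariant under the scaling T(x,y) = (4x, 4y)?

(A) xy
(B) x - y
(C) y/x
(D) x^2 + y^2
C

Under the uniform scaling T(x,y) = (4x, 4y):
Substitute the transformed coordinates into each option and compare with the original:
(A) xy  ->  (4x)(4y) = 16xy   [differs from xy: not invariant]
(B) x - y  ->  (4x) - (4y) = 4x - 4y   [differs from x - y: not invariant]
(C) y/x  ->  (4y)/(4x) = y/x   [equals y/x: invariant]
(D) x^2 + y^2  ->  (4x)^2 + (4y)^2 = 16x^2 + 16y^2   [differs from x^2 + y^2: not invariant]

Only option (C), y/x, is unchanged by the transformation.
The common factor 4 cancels in a ratio of coordinates, while sums, products and sums of squares pick up factors of 4 or 16.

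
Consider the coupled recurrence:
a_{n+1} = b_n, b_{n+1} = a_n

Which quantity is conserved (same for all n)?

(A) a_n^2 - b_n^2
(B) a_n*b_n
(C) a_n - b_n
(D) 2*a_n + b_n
B

Replace a_n by a_{n+1} = b_n and b_n by b_{n+1} = a_n in each option and simplify:
(A) a_n^2 - b_n^2  ->  (b_n)^2 - (a_n)^2 = -a_n^2 + b_n^2   [not conserved]
(B) a_n*b_n  ->  (b_n)*(a_n) = a_n*b_n   [conserved]
(C) a_n - b_n  ->  (b_n) - (a_n) = -a_n + b_n   [not conserved]
(D) 2*a_n + b_n  ->  2*(b_n) + (a_n) = a_n + 2*b_n   [not conserved]

Only (B) a_n*b_n returns to itself after one step, so it is the conserved quantity.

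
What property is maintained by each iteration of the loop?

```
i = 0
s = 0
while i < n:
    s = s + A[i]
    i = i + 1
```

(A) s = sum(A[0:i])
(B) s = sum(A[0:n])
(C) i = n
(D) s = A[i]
A

A loop invariant must hold before the first iteration and be re-established by every execution of the body.

(A) s = sum(A[0:i]): Initially i = 0 and s = 0 = sum of the empty slice A[0:0]. If s = sum(A[0:i]) holds at the top of an iteration, the body sets s to sum(A[0:i]) + A[i] = sum(A[0:i+1]) and then i to i+1, so s = sum(A[0:i]) holds again. At exit i = n, giving s = sum(A[0:n]).

The other options fail:
(B) s = sum(A[0:n]): false before the loop (s = 0, not the full sum) -- it only becomes true at exit.
(C) i = n: false initially (i = 0); it is the exit condition, not an invariant.
(D) s = A[i]: after the first iteration s = A[0] but i = 1, so s = A[i] compares s with the wrong element (and fails in general).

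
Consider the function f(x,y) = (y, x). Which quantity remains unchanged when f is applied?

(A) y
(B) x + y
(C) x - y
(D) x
B

For f(x,y) = (y, x):
After applying f: x' = y, y' = x. So x' + y' = y + x = x + y.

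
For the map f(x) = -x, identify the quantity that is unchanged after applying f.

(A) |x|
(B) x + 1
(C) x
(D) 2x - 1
A

For f(x) = -x:
Applying f replaces x by -x. Since |-x| = |x|, the absolute value is unchanged by f, whereas x -> -x, 2x - 1 -> -2x - 1 and x + 1 -> -x + 1 all change.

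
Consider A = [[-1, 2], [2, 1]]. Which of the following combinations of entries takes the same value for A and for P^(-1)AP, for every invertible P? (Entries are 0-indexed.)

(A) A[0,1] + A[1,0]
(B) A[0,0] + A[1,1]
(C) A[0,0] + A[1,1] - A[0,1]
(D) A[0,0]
B

A[0,0] + A[1,1] is the trace of A. By the cyclic property of the trace, tr(P^(-1)AP) = tr(APP^(-1)) = tr(A), so it is the same for every matrix similar to A.

The other combinations are not similarity invariants. For example, take P = [[2, 1], [1, 1]] (det P = 1), so P^(-1) = [[1, -1], [-1, 2]] and
B = P^(-1)AP = [[-5, -2], [10, 5]].
Evaluating each option on A and on B:
(A) A[0,1] + A[1,0]: 4 for A, 8 for B -> changes
(B) A[0,0] + A[1,1]: 0 for A, 0 for B -> unchanged
(C) A[0,0] + A[1,1] - A[0,1]: -2 for A, 2 for B -> changes
(D) A[0,0]: -1 for A, -5 for B -> changes

Only (B) A[0,0] + A[1,1] = 0 survives (and it does so for every P, not just this one), so it is the invariant.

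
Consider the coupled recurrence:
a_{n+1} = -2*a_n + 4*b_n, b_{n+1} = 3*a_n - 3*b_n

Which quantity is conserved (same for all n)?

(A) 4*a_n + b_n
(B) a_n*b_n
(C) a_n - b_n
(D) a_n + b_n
D

Replace a_n by a_{n+1} = -2*a_n + 4*b_n and b_n by b_{n+1} = 3*a_n - 3*b_n in each option and simplify:
(A) 4*a_n + b_n  ->  4*(-2*a_n + 4*b_n) + (3*a_n - 3*b_n) = -5*a_n + 13*b_n   [not conserved]
(B) a_n*b_n  ->  (-2*a_n + 4*b_n)*(3*a_n - 3*b_n) = -6*a_n^2 + 18*a_n*b_n - 12*b_n^2   [not conserved]
(C) a_n - b_n  ->  (-2*a_n + 4*b_n) - (3*a_n - 3*b_n) = -5*a_n + 7*b_n   [not conserved]
(D) a_n + b_n  ->  (-2*a_n + 4*b_n) + (3*a_n - 3*b_n) = a_n + b_n   [conserved]

Only (D) a_n + b_n returns to itself after one step, so it is the conserved quantity.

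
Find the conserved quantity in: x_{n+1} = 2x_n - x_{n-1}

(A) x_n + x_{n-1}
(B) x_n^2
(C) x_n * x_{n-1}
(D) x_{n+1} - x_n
D

For the recurrence x_{n+1} = 2x_n - x_{n-1}:

If x_{n+1} = 2x_n - x_{n-1}, then:
x_{n+1} - x_n = x_n - x_{n-1}
The first difference is constant throughout the sequence.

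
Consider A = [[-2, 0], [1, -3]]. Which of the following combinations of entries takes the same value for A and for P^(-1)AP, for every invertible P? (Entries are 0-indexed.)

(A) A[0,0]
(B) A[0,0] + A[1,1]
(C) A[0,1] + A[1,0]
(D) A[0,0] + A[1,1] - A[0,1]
B

A[0,0] + A[1,1] is the trace of A. By the cyclic property of the trace, tr(P^(-1)AP) = tr(APP^(-1)) = tr(A), so it is the same for every matrix similar to A.

The other combinations are not similarity invariants. For example, take P = [[1, -1], [0, 1]] (det P = 1), so P^(-1) = [[1, 1], [0, 1]] and
B = P^(-1)AP = [[-1, -2], [1, -4]].
Evaluating each option on A and on B:
(A) A[0,0]: -2 for A, -1 for B -> changes
(B) A[0,0] + A[1,1]: -5 for A, -5 for B -> unchanged
(C) A[0,1] + A[1,0]: 1 for A, -1 for B -> changes
(D) A[0,0] + A[1,1] - A[0,1]: -5 for A, -3 for B -> changes

Only (B) A[0,0] + A[1,1] = -5 survives (and it does so for every P, not just this one), so it is the invariant.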